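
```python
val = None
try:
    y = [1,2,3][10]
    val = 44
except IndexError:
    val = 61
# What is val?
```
61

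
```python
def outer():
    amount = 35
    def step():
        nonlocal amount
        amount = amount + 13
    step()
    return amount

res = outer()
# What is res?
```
48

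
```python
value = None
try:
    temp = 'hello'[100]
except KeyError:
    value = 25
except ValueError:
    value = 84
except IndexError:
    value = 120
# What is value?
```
120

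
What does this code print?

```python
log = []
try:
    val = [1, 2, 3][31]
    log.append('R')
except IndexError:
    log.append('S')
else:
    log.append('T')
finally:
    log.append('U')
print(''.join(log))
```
SU

Exception: except runs, else skipped, finally runs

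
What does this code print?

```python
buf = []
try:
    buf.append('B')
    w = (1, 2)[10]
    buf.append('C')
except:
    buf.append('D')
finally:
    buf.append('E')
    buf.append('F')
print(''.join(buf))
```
BDEF

Code before exception runs, then except, then all of finally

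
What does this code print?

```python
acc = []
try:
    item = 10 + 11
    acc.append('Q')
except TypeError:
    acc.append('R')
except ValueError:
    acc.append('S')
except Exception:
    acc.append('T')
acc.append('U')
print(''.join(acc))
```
QU

No exception, try block completes normally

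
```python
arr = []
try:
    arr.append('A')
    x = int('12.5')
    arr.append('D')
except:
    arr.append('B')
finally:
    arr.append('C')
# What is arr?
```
['A', 'B', 'C']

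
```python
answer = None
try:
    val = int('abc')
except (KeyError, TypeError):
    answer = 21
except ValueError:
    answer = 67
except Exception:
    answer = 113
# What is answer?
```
67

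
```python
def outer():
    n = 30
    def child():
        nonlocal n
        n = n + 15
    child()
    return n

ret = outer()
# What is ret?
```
45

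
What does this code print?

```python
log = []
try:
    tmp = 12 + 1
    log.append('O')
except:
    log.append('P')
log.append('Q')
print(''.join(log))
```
OQ

No exception, try block completes normally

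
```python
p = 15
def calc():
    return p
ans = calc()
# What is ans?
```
15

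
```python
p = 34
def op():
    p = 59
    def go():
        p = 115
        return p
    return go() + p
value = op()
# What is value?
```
174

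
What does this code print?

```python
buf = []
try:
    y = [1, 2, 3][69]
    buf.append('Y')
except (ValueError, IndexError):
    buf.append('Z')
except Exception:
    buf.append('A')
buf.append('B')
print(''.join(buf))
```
ZB

IndexError matches tuple containing it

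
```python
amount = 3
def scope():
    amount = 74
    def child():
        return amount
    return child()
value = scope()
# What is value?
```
74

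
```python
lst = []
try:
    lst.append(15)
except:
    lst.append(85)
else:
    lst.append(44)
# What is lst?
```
[15, 44]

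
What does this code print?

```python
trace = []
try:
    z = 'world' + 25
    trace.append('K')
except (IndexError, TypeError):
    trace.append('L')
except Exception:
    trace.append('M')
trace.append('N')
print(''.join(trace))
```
LN

TypeError matches tuple containing it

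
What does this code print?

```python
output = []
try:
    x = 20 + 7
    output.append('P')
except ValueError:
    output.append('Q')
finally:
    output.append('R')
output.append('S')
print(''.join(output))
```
PRS

finally runs after normal execution too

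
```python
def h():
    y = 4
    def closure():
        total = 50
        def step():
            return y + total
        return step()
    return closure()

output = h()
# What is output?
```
54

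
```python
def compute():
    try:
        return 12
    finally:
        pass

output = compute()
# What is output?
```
12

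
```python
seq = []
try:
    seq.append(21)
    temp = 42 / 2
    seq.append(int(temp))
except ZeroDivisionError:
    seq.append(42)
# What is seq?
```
[21, 21]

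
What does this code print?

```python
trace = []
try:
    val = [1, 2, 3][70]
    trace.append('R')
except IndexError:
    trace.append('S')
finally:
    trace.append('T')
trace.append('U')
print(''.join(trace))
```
STU

finally always runs, even after exception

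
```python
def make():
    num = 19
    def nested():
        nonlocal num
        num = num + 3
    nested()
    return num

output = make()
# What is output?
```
22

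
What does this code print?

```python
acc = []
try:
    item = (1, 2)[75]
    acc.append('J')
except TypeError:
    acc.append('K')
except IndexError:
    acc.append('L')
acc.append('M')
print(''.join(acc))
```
LM

IndexError is caught by its specific handler, not TypeError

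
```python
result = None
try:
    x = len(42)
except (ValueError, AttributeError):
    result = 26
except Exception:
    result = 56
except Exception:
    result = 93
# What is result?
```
56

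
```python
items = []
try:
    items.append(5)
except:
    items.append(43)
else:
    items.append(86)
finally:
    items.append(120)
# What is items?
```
[5, 86, 120]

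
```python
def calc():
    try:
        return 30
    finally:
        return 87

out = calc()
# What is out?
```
87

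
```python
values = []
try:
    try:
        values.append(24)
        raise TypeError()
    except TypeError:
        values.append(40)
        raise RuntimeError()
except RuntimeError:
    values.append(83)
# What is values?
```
[24, 40, 83]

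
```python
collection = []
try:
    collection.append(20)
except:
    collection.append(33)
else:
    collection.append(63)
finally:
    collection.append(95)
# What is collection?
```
[20, 63, 95]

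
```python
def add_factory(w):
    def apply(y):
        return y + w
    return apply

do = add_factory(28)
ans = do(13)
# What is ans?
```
41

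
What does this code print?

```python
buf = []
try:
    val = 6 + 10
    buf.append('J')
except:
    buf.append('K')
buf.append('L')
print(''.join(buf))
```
JL

No exception, try block completes normally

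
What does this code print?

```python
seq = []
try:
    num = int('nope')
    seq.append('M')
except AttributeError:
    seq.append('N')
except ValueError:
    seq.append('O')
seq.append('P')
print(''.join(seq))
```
OP

ValueError is caught by its specific handler, not AttributeError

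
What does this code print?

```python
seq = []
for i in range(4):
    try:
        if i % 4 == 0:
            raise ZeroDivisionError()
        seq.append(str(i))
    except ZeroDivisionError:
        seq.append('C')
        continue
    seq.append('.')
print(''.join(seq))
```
C1.2.3.

continue in except skips rest of loop body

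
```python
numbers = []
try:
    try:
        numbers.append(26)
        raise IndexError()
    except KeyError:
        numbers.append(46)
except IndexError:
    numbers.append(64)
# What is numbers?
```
[26, 64]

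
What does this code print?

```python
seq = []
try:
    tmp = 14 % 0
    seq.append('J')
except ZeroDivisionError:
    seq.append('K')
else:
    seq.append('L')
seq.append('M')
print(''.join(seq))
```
KM

else block skipped when exception is caught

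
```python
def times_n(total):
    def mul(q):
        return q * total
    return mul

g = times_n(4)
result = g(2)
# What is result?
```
8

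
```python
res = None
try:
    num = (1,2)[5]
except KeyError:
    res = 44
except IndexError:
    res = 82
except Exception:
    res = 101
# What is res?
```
82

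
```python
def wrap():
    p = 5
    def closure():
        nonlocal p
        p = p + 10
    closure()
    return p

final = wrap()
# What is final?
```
15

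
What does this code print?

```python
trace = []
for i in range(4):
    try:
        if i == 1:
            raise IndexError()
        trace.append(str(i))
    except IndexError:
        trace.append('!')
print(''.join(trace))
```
0!23

Exception on i=1 caught, loop continues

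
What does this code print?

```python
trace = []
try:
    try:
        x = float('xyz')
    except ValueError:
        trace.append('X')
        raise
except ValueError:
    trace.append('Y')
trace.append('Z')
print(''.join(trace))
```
XYZ

raise without argument re-raises current exception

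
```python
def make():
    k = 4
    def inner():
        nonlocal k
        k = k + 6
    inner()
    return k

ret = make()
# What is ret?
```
10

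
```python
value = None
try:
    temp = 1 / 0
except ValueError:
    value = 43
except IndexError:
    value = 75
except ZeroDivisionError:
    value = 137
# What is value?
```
137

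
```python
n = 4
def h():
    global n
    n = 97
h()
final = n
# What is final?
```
97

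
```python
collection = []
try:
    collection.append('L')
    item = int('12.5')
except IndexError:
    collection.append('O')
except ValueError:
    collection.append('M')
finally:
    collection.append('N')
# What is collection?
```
['L', 'M', 'N']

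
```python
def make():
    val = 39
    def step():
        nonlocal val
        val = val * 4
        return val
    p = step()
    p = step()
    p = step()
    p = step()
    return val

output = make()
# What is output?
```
9984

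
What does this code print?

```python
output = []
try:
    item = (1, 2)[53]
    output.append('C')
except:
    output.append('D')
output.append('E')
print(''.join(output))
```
DE

Exception raised in try, caught by bare except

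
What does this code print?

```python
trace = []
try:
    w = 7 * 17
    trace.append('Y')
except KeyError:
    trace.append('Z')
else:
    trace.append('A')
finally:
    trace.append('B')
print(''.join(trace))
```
YAB

else runs before finally when no exception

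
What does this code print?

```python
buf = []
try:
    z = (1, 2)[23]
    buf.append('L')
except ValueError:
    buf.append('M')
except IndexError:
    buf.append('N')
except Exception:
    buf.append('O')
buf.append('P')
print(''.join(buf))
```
NP

IndexError matches before generic Exception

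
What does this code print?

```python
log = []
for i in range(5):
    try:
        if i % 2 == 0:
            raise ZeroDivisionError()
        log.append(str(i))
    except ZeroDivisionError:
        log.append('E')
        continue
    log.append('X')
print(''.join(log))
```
E1XE3XE

continue in except skips rest of loop body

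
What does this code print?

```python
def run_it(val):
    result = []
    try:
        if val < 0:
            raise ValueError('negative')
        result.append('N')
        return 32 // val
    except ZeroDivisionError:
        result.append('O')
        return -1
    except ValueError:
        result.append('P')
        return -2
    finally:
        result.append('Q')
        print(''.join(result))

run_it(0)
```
NOQ

val=0 causes ZeroDivisionError, caught, finally prints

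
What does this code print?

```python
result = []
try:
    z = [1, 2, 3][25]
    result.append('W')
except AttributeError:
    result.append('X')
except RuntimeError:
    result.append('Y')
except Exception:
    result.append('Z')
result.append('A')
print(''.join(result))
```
ZA

IndexError not specifically caught, falls to Exception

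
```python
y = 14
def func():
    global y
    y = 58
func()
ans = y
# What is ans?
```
58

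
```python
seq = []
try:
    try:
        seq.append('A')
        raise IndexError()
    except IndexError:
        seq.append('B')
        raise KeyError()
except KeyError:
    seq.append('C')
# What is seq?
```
['A', 'B', 'C']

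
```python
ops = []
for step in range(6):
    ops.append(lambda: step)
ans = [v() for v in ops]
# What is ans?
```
[5, 5, 5, 5, 5, 5]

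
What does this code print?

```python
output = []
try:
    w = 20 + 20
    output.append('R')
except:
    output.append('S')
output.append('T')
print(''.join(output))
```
RT

No exception, try block completes normally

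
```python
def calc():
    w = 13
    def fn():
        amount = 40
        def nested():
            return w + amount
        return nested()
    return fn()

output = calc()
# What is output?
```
53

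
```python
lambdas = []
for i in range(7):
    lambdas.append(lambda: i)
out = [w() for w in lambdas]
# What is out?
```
[6, 6, 6, 6, 6, 6, 6]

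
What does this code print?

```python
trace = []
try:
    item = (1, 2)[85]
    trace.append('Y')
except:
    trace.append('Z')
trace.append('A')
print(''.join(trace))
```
ZA

Exception raised in try, caught by bare except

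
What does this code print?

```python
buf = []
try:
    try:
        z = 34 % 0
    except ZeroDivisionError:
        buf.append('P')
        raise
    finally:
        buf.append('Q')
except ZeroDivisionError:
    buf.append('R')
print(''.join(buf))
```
PQR

finally runs before re-raised exception propagates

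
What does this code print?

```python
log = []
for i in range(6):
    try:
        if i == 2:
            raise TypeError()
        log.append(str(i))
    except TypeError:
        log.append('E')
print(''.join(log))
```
01E345

Exception on i=2 caught, loop continues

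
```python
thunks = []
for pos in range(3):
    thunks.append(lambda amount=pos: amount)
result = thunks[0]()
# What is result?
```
0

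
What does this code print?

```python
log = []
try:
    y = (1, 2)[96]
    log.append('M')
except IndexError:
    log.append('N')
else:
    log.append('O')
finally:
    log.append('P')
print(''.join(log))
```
NP

Exception: except runs, else skipped, finally runs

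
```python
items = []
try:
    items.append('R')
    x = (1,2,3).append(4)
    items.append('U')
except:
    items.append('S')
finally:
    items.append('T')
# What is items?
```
['R', 'S', 'T']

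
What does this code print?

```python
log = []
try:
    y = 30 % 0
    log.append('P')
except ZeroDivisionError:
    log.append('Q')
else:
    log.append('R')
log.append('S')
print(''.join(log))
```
QS

else block skipped when exception is caught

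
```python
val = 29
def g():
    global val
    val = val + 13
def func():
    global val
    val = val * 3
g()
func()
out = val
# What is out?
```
126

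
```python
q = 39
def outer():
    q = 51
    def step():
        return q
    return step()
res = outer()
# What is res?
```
51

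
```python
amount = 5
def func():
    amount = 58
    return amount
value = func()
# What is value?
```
58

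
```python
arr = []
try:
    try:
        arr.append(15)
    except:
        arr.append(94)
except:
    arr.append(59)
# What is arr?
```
[15]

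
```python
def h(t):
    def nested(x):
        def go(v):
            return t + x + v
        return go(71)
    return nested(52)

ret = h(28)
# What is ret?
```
151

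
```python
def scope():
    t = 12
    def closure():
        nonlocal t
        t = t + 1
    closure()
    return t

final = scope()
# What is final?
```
13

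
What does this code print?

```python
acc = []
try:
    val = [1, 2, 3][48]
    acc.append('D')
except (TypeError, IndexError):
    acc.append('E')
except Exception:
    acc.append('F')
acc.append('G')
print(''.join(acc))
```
EG

IndexError matches tuple containing it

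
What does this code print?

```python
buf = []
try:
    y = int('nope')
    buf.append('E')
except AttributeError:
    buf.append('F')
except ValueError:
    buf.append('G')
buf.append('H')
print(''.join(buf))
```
GH

ValueError is caught by its specific handler, not AttributeError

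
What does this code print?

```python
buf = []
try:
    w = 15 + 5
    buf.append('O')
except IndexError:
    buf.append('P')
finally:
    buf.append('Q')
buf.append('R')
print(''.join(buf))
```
OQR

finally runs after normal execution too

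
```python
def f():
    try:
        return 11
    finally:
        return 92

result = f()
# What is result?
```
92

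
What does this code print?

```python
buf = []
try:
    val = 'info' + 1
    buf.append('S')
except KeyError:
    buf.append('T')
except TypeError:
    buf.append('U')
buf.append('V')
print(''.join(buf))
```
UV

TypeError is caught by its specific handler, not KeyError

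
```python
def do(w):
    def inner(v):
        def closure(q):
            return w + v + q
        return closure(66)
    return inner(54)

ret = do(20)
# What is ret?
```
140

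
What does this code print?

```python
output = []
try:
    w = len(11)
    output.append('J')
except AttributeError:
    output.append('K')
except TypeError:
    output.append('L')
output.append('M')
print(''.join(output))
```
LM

TypeError is caught by its specific handler, not AttributeError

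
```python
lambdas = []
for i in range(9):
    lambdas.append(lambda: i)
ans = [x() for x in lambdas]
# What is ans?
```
[8, 8, 8, 8, 8, 8, 8, 8, 8]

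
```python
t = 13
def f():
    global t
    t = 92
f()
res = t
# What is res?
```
92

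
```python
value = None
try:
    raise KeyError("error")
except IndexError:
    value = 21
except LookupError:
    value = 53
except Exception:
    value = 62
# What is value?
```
53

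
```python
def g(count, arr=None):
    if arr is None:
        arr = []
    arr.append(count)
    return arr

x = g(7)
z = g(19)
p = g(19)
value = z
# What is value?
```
[19]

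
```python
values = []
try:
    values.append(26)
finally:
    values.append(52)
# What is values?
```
[26, 52]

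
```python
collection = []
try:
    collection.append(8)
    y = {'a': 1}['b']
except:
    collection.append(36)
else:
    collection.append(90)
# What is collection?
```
[8, 36]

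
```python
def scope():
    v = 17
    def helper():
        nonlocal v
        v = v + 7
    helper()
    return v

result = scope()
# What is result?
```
24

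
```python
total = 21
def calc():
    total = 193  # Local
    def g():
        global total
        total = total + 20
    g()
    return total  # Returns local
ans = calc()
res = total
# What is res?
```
41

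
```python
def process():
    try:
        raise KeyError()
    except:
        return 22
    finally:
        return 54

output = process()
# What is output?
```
54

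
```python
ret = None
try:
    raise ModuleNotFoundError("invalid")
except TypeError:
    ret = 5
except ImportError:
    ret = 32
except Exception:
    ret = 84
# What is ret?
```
32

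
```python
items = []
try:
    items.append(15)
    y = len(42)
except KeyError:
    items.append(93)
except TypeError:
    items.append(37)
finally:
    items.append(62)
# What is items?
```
[15, 37, 62]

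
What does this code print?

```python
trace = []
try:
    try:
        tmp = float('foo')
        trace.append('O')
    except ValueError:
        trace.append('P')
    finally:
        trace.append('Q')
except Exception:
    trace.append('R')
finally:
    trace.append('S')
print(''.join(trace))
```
PQS

Both finally blocks run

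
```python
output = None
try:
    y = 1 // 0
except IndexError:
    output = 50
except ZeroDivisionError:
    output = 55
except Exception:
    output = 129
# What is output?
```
55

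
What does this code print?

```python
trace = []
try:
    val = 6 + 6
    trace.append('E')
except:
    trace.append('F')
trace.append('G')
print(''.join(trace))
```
EG

No exception, try block completes normally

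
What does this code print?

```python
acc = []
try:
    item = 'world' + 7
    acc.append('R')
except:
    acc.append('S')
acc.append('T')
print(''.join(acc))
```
ST

Exception raised in try, caught by bare except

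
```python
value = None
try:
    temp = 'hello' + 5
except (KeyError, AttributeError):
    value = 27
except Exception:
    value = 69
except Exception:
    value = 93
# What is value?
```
69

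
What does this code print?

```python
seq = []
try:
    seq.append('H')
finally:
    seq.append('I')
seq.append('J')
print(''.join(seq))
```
HIJ

try/finally without except, no exception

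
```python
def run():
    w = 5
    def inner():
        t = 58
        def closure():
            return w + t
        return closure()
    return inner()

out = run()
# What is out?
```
63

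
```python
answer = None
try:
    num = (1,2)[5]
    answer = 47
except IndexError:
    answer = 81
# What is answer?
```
81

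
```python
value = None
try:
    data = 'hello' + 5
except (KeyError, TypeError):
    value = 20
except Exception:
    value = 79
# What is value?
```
20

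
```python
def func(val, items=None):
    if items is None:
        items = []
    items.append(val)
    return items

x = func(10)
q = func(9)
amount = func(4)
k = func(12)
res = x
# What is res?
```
[10]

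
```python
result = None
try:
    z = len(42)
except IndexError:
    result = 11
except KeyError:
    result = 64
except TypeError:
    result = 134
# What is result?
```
134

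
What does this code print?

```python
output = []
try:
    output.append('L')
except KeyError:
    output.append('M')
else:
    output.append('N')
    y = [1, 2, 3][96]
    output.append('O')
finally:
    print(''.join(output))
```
LN

Try succeeds, else appends 'N', IndexError in else is uncaught, finally prints before exception propagates ('O' never appended)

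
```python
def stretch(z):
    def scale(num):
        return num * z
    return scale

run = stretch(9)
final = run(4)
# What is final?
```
36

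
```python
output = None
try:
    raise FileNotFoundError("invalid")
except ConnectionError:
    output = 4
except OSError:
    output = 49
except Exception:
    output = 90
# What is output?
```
49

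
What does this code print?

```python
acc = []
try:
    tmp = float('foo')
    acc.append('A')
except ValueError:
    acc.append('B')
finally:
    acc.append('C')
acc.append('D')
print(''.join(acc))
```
BCD

finally always runs, even after exception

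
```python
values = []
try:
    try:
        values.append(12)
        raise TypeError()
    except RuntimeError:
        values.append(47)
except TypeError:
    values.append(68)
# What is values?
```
[12, 68]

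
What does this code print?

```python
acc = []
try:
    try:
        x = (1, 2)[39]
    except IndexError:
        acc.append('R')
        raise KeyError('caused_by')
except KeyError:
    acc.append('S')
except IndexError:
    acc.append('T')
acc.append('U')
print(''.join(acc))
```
RSU

KeyError raised and caught, original IndexError not re-raised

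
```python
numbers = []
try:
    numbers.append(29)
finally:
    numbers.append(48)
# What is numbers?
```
[29, 48]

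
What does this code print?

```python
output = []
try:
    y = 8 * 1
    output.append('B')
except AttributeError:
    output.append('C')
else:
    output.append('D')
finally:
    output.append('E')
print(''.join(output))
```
BDE

else runs before finally when no exception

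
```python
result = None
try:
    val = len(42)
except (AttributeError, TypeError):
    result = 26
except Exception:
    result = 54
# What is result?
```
26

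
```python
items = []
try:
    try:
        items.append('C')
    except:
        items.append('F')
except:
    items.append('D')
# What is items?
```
['C']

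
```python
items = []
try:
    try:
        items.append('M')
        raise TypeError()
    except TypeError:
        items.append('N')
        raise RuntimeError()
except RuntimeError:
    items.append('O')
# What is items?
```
['M', 'N', 'O']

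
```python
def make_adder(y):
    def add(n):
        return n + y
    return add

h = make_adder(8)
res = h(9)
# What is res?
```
17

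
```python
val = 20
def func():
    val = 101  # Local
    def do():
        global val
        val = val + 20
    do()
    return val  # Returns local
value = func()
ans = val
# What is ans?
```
40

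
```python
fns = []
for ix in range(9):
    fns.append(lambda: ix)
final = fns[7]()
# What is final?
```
8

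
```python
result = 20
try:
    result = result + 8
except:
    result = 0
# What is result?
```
28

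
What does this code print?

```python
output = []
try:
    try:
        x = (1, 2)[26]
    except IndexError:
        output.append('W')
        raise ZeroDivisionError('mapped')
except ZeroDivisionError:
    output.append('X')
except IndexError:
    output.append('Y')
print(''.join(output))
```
WX

New ZeroDivisionError raised, caught by outer ZeroDivisionError handler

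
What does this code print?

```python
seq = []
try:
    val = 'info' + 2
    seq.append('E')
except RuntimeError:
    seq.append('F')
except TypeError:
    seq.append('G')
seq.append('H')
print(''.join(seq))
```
GH

TypeError is caught by its specific handler, not RuntimeError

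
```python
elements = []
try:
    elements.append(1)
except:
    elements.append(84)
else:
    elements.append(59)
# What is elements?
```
[1, 59]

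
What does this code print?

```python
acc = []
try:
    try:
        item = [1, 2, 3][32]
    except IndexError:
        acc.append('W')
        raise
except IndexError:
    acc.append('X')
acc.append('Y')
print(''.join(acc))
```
WXY

raise without argument re-raises current exception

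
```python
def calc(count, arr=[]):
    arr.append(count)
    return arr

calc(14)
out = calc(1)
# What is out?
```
[14, 1]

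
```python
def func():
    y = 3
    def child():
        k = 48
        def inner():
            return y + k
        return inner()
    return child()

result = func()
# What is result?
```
51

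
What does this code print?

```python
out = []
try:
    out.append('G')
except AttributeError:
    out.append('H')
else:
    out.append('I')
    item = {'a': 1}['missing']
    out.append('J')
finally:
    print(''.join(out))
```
GI

Try succeeds, else appends 'I', KeyError in else is uncaught, finally prints before exception propagates ('J' never appended)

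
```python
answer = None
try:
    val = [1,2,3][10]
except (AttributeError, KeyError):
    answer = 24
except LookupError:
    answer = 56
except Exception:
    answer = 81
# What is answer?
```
56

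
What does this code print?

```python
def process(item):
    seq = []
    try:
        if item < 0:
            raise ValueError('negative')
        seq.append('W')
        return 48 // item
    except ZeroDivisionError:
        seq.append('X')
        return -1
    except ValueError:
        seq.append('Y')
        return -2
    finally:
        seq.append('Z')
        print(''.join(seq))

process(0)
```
WXZ

item=0 causes ZeroDivisionError, caught, finally prints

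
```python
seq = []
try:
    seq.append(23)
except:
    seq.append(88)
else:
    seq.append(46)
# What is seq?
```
[23, 46]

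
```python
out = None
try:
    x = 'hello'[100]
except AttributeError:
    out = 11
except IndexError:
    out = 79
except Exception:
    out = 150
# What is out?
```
79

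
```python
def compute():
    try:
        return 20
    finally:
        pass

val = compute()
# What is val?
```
20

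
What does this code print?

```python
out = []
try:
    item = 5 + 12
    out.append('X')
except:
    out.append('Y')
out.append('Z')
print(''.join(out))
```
XZ

No exception, try block completes normally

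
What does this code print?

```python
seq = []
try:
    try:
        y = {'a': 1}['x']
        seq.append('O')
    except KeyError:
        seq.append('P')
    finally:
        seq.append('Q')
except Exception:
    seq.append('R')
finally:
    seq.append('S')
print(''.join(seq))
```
PQS

Both finally blocks run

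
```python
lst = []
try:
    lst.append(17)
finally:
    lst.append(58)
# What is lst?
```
[17, 58]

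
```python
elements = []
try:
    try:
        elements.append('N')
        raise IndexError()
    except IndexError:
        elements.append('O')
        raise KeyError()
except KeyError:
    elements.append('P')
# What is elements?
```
['N', 'O', 'P']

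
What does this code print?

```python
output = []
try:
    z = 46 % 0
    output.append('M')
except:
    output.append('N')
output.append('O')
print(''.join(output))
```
NO

Exception raised in try, caught by bare except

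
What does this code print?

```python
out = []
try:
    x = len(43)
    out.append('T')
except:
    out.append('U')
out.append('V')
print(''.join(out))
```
UV

Exception raised in try, caught by bare except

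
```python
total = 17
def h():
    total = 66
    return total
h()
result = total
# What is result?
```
17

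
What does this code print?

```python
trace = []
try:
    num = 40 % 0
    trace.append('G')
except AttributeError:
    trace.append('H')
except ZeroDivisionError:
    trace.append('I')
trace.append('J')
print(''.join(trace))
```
IJ

ZeroDivisionError is caught by its specific handler, not AttributeError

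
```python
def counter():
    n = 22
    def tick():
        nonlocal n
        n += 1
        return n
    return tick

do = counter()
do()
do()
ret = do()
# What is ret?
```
25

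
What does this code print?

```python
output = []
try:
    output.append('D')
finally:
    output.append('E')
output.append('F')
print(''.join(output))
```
DEF

try/finally without except, no exception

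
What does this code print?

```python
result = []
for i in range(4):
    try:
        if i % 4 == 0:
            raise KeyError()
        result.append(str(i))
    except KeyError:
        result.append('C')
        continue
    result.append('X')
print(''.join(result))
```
C1X2X3X

continue in except skips rest of loop body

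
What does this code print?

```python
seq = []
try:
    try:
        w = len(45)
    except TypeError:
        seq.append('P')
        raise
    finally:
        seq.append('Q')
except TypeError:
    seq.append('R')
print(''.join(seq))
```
PQR

finally runs before re-raised exception propagates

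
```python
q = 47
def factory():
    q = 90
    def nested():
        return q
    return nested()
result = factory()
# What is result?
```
90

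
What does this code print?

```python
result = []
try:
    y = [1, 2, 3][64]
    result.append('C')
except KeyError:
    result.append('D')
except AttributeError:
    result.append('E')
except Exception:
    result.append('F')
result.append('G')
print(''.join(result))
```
FG

IndexError not specifically caught, falls to Exception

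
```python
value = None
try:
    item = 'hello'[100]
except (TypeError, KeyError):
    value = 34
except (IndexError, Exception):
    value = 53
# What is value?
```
53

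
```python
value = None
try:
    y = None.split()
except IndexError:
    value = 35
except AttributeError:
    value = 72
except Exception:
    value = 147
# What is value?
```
72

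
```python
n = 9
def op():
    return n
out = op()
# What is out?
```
9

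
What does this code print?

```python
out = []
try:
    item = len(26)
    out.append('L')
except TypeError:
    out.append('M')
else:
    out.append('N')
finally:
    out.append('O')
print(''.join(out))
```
MO

Exception: except runs, else skipped, finally runs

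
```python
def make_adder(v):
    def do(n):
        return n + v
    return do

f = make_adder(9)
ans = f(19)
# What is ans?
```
28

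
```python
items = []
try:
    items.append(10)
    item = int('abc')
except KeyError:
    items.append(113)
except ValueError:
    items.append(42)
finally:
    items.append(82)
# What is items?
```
[10, 42, 82]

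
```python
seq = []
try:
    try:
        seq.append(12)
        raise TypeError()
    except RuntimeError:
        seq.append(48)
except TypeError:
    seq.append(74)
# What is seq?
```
[12, 74]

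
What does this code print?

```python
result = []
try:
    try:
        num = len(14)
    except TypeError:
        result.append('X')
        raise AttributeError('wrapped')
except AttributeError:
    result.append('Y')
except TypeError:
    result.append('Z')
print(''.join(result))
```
XY

New AttributeError raised, caught by outer AttributeError handler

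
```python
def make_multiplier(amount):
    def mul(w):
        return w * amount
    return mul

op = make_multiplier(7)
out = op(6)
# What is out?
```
42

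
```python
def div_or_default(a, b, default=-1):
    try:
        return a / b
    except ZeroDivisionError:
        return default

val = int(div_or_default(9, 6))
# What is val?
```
1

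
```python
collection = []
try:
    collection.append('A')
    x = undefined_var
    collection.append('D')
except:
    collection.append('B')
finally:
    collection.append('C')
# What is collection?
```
['A', 'B', 'C']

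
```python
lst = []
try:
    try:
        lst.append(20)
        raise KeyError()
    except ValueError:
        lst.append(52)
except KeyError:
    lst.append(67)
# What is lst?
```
[20, 67]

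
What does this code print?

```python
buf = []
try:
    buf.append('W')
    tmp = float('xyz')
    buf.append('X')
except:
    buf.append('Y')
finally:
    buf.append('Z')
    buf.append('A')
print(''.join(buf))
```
WYZA

Code before exception runs, then except, then all of finally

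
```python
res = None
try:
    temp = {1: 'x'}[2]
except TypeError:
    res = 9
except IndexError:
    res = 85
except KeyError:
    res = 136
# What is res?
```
136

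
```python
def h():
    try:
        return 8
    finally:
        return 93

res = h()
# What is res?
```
93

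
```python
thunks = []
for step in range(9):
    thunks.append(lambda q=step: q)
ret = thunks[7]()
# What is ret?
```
7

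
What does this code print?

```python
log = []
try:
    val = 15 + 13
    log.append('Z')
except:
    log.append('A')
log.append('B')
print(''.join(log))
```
ZB

No exception, try block completes normally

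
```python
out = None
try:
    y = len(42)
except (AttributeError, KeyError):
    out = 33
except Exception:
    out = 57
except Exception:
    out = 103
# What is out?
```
57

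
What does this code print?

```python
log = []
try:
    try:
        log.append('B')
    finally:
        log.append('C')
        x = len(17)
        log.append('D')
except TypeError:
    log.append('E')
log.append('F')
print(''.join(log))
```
BCEF

Exception in inner finally caught by outer except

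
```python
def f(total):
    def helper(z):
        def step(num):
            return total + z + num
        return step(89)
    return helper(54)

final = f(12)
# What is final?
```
155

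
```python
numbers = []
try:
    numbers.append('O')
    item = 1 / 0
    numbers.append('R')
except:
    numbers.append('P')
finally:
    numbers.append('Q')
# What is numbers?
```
['O', 'P', 'Q']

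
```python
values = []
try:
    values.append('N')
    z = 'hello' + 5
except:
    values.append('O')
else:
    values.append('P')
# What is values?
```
['N', 'O']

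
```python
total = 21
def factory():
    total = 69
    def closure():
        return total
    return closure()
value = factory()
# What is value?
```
69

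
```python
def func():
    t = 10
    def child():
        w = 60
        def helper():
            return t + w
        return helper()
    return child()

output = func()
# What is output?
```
70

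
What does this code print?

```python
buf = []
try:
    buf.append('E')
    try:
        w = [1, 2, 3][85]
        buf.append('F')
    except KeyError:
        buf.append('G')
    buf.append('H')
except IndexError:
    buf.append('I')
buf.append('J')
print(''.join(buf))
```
EIJ

Inner handler doesn't match, propagates to outer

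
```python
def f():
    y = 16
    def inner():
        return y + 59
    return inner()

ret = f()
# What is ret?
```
75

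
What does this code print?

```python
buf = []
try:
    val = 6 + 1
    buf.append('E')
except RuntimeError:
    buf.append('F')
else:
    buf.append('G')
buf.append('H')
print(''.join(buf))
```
EGH

else block runs when no exception occurs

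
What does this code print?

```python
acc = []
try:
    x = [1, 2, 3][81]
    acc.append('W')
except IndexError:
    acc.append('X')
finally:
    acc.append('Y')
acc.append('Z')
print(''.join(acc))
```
XYZ

finally always runs, even after exception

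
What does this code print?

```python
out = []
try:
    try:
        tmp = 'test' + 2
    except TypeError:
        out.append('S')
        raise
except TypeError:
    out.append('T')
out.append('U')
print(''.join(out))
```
STU

raise without argument re-raises current exception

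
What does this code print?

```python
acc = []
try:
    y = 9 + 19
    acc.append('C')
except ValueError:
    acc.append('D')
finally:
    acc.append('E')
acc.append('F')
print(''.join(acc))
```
CEF

finally runs after normal execution too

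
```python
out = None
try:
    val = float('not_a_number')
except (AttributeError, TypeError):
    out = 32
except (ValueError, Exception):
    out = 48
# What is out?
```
48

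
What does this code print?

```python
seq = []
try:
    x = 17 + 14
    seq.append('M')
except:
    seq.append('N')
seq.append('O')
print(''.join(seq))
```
MO

No exception, try block completes normally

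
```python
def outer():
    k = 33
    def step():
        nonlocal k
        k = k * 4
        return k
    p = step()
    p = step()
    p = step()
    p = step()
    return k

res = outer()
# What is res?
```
8448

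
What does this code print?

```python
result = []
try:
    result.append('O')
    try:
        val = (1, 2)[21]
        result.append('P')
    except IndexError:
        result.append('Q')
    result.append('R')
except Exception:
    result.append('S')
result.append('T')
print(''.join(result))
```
OQRT

Inner exception caught by inner handler, outer continues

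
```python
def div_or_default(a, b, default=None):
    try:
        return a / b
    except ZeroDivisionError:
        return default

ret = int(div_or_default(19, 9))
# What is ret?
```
2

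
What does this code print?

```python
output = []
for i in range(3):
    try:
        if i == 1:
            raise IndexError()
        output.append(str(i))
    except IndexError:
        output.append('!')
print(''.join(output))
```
0!2

Exception on i=1 caught, loop continues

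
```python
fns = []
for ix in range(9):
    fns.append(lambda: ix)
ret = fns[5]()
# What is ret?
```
8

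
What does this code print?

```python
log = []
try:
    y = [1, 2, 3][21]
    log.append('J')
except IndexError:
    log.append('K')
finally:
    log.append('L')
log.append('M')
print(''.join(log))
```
KLM

finally always runs, even after exception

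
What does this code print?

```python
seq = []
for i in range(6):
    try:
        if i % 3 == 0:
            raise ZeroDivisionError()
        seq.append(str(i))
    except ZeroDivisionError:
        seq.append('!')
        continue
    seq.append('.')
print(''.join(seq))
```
!1.2.!4.5.

continue in except skips rest of loop body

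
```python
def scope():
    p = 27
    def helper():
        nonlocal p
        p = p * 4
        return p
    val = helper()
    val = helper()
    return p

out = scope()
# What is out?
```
432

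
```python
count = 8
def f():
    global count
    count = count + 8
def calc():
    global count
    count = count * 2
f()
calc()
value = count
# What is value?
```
32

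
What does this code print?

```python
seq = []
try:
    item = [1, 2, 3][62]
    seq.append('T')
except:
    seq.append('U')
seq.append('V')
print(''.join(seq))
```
UV

Exception raised in try, caught by bare except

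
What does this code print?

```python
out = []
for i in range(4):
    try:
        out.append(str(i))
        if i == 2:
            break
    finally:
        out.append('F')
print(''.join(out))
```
0F1F2F

finally runs even when breaking out of loop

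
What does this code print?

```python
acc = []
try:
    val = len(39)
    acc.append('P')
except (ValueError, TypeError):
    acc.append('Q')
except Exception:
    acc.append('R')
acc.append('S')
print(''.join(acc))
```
QS

TypeError matches tuple containing it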